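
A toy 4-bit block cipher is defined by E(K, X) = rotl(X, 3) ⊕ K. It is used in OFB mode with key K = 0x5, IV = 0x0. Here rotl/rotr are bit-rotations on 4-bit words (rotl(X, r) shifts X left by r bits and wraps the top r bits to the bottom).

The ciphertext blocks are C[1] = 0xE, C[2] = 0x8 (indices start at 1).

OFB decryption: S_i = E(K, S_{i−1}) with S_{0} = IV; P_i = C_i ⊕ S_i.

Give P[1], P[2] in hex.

P[1]: S = E(K, 0x0) = 0x5; 0xE ⊕ 0x5 = 0xB.
P[2]: S = E(K, 0x5) = 0xF; 0x8 ⊕ 0xF = 0x7.

P[1] = 0xB, P[2] = 0x7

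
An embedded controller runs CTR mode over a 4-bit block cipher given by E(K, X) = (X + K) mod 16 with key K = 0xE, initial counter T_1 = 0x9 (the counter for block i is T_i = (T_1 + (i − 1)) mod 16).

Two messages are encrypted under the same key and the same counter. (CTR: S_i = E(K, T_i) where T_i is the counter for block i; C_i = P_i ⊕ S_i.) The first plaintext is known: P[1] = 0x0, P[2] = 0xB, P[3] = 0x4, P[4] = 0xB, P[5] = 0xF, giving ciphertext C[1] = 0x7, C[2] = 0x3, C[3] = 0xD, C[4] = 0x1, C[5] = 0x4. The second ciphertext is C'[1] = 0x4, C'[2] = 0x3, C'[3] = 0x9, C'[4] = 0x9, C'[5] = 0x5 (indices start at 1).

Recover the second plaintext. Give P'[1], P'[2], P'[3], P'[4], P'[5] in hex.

In CTR with a reused counter, both messages share the same keystream S_i, so C_i ⊕ C'_i = P_i ⊕ P'_i and thus P'_i = P_i ⊕ C_i ⊕ C'_i.
P'[1]: 0x0 ⊕ 0x7 ⊕ 0x4 = 0x3.
P'[2]: 0xB ⊕ 0x3 ⊕ 0x3 = 0xB.
P'[3]: 0x4 ⊕ 0xD ⊕ 0x9 = 0x0.
P'[4]: 0xB ⊕ 0x1 ⊕ 0x9 = 0x3.
P'[5]: 0xF ⊕ 0x4 ⊕ 0x5 = 0xE.

P'[1] = 0x3, P'[2] = 0xB, P'[3] = 0x0, P'[4] = 0x3, P'[5] = 0xE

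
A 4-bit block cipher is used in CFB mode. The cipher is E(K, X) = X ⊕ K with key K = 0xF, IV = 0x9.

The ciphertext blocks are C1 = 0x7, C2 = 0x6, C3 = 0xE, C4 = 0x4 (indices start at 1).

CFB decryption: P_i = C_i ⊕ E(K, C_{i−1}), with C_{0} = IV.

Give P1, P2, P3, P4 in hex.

P1: E(K, 0x9) = 0x6; 0x7 ⊕ 0x6 = 0x1.
P2: E(K, 0x7) = 0x8; 0x6 ⊕ 0x8 = 0xE.
P3: E(K, 0x6) = 0x9; 0xE ⊕ 0x9 = 0x7.
P4: E(K, 0xE) = 0x1; 0x4 ⊕ 0x1 = 0x5.

P1 = 0x1, P2 = 0xE, P3 = 0x7, P4 = 0x5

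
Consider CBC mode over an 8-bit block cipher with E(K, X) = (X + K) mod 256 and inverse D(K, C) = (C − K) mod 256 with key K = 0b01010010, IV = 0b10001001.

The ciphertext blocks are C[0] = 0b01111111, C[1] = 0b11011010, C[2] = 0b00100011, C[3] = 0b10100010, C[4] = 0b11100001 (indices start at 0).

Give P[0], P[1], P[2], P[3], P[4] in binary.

P[0] = 0b10100100, P[1] = 0b11110111, P[2] = 0b00001011, P[3] = 0b01110011, P[4] = 0b00101101

CBC decryption: P_i = D(K, C_i) ⊕ C_{i−1}, with C_{−1} = IV.
P[0]: D(K, 0b01111111) = 0b00101101; 0b00101101 ⊕ 0b10001001 = 0b10100100.
P[1]: D(K, 0b11011010) = 0b10001000; 0b10001000 ⊕ 0b01111111 = 0b11110111.
P[2]: D(K, 0b00100011) = 0b11010001; 0b11010001 ⊕ 0b11011010 = 0b00001011.
P[3]: D(K, 0b10100010) = 0b01010000; 0b01010000 ⊕ 0b00100011 = 0b01110011.
P[4]: D(K, 0b11100001) = 0b10001111; 0b10001111 ⊕ 0b10100010 = 0b00101101.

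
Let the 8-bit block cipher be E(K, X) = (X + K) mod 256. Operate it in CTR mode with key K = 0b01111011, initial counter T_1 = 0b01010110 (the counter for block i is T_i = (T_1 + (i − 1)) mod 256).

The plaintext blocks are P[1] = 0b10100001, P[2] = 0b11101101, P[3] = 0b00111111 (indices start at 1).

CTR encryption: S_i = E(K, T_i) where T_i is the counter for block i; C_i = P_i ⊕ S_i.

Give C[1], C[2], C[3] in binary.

C[1] = 0b01110000, C[2] = 0b00111111, C[3] = 0b11101100

C[1]: T = 0b01010110, S = E(K, T) = 0b11010001; 0b10100001 ⊕ 0b11010001 = 0b01110000.
C[2]: T = 0b01010111, S = E(K, T) = 0b11010010; 0b11101101 ⊕ 0b11010010 = 0b00111111.
C[3]: T = 0b01011000, S = E(K, T) = 0b11010011; 0b00111111 ⊕ 0b11010011 = 0b11101100.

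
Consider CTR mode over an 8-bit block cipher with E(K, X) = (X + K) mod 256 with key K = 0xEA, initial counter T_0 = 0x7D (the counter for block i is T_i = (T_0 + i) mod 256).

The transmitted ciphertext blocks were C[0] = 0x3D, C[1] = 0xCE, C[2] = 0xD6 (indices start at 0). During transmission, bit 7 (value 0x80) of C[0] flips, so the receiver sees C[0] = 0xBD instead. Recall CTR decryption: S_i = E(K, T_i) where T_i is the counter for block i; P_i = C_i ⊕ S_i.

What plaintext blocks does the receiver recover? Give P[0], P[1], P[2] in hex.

P[0] = 0xDA, P[1] = 0xA6, P[2] = 0xBF

Only C[0] changed, to 0xBD. In CTR, a change in C_i flips the same bit in P_i only; the keystream is unaffected. Decrypting the received ciphertext:
P[0]: T = 0x7D, S = E(K, T) = 0x67; 0xBD ⊕ 0x67 = 0xDA.
P[1]: T = 0x7E, S = E(K, T) = 0x68; 0xCE ⊕ 0x68 = 0xA6.
P[2]: T = 0x7F, S = E(K, T) = 0x69; 0xD6 ⊕ 0x69 = 0xBF.
Blocks that differ from the original plaintext: P[0].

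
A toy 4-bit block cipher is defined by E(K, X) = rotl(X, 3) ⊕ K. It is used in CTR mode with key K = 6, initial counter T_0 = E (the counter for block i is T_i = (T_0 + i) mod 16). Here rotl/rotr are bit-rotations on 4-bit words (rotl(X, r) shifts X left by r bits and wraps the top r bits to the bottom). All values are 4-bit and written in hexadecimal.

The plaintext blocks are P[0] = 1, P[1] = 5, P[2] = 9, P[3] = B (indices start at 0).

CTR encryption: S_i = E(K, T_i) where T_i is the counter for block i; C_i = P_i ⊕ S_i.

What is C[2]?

C[0]: T = E, S = E(K, T) = 1; 1 ⊕ 1 = 0.
C[1]: T = F, S = E(K, T) = 9; 5 ⊕ 9 = C.
C[2]: T = 0, S = E(K, T) = 6; 9 ⊕ 6 = F.

C[2] = F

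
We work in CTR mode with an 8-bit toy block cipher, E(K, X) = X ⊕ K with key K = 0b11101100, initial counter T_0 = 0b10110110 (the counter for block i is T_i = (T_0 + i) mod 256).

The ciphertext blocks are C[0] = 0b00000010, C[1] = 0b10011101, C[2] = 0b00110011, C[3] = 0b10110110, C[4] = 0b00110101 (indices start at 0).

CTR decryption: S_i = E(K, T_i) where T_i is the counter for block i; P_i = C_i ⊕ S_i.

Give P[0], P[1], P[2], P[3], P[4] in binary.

P[0]: T = 0b10110110, S = E(K, T) = 0b01011010; 0b00000010 ⊕ 0b01011010 = 0b01011000.
P[1]: T = 0b10110111, S = E(K, T) = 0b01011011; 0b10011101 ⊕ 0b01011011 = 0b11000110.
P[2]: T = 0b10111000, S = E(K, T) = 0b01010100; 0b00110011 ⊕ 0b01010100 = 0b01100111.
P[3]: T = 0b10111001, S = E(K, T) = 0b01010101; 0b10110110 ⊕ 0b01010101 = 0b11100011.
P[4]: T = 0b10111010, S = E(K, T) = 0b01010110; 0b00110101 ⊕ 0b01010110 = 0b01100011.

P[0] = 0b01011000, P[1] = 0b11000110, P[2] = 0b01100111, P[3] = 0b11100011, P[4] = 0b01100011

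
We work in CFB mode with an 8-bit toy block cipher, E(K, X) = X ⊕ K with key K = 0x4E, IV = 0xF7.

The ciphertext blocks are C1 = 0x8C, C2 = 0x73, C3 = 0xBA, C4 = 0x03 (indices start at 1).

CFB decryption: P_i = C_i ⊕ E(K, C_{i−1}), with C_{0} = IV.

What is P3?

P3: E(K, 0x73) = 0x3D; 0xBA ⊕ 0x3D = 0x87.

P3 = 0x87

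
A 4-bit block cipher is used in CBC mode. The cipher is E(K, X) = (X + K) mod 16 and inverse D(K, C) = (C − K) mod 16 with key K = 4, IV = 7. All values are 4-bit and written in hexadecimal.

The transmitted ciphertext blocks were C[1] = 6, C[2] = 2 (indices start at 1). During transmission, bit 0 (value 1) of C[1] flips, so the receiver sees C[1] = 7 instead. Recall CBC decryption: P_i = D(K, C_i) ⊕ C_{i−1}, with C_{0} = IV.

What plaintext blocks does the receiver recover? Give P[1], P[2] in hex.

Only C[1] changed, to 7. In CBC, a change in C_i garbles P_i and flips the same bit in P_{i+1}. Decrypting the received ciphertext:
P[1]: D(K, 7) = 3; 3 ⊕ 7 = 4.
P[2]: D(K, 2) = E; E ⊕ 7 = 9.
Blocks that differ from the original plaintext: P[1], P[2].

P[1] = 4, P[2] = 9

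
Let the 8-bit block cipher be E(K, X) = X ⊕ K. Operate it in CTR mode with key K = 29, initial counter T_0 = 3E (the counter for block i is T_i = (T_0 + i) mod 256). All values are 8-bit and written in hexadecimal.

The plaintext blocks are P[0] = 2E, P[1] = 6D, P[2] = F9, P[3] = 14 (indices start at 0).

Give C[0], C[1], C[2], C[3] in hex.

C[0] = 39, C[1] = 7B, C[2] = 90, C[3] = 7C

CTR encryption: S_i = E(K, T_i) where T_i is the counter for block i; C_i = P_i ⊕ S_i.
C[0]: T = 3E, S = E(K, T) = 17; 2E ⊕ 17 = 39.
C[1]: T = 3F, S = E(K, T) = 16; 6D ⊕ 16 = 7B.
C[2]: T = 40, S = E(K, T) = 69; F9 ⊕ 69 = 90.
C[3]: T = 41, S = E(K, T) = 68; 14 ⊕ 68 = 7C.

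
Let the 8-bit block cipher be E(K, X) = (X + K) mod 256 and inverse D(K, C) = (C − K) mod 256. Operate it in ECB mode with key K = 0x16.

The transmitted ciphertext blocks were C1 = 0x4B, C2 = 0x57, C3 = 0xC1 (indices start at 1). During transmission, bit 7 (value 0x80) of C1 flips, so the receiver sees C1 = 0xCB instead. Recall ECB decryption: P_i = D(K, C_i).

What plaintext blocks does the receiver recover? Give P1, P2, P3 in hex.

Only C1 changed, to 0xCB. In ECB, a change in C_i affects only P_i. Decrypting the received ciphertext:
P1: D(K, 0xCB) = 0xB5.
P2: D(K, 0x57) = 0x41.
P3: D(K, 0xC1) = 0xAB.
Blocks that differ from the original plaintext: P1.

P1 = 0xB5, P2 = 0x41, P3 = 0xAB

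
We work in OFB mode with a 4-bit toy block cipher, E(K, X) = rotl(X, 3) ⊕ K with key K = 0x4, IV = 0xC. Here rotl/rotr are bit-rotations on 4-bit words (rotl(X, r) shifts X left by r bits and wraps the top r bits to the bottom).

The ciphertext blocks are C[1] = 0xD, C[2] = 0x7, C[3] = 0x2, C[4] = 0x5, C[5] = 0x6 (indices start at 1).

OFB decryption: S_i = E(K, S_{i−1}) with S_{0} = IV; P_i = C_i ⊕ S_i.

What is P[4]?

P[1]: S = E(K, 0xC) = 0x2; 0xD ⊕ 0x2 = 0xF.
P[2]: S = E(K, 0x2) = 0x5; 0x7 ⊕ 0x5 = 0x2.
P[3]: S = E(K, 0x5) = 0xE; 0x2 ⊕ 0xE = 0xC.
P[4]: S = E(K, 0xE) = 0x3; 0x5 ⊕ 0x3 = 0x6.

P[4] = 0x6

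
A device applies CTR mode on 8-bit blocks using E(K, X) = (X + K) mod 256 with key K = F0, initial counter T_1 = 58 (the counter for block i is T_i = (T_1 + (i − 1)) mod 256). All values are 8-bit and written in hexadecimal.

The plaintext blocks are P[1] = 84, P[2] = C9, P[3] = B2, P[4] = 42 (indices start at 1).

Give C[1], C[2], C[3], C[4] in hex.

CTR encryption: S_i = E(K, T_i) where T_i is the counter for block i; C_i = P_i ⊕ S_i.
C[1]: T = 58, S = E(K, T) = 48; 84 ⊕ 48 = CC.
C[2]: T = 59, S = E(K, T) = 49; C9 ⊕ 49 = 80.
C[3]: T = 5A, S = E(K, T) = 4A; B2 ⊕ 4A = F8.
C[4]: T = 5B, S = E(K, T) = 4B; 42 ⊕ 4B = 09.

C[1] = CC, C[2] = 80, C[3] = F8, C[4] = 09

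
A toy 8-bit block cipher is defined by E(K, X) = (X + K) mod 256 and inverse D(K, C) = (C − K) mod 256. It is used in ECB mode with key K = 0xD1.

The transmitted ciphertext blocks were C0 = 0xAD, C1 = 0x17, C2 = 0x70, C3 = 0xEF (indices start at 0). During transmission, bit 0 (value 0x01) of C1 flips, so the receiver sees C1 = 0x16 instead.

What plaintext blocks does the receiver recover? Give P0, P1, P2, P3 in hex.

P0 = 0xDC, P1 = 0x45, P2 = 0x9F, P3 = 0x1E

ECB decryption: P_i = D(K, C_i).
Only C1 changed, to 0x16. In ECB, a change in C_i affects only P_i. Decrypting the received ciphertext:
P0: D(K, 0xAD) = 0xDC.
P1: D(K, 0x16) = 0x45.
P2: D(K, 0x70) = 0x9F.
P3: D(K, 0xEF) = 0x1E.
Blocks that differ from the original plaintext: P1.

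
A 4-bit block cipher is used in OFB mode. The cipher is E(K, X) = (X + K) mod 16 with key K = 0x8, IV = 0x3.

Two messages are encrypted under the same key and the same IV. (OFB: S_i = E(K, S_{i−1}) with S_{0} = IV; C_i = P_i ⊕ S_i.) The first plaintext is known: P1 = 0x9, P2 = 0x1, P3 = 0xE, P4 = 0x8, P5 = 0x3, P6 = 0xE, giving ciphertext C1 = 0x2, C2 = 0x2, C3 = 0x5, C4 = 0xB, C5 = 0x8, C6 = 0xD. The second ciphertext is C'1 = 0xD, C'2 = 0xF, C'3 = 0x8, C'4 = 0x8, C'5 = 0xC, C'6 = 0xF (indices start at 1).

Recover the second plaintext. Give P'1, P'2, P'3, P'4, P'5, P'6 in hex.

P'1 = 0x6, P'2 = 0xC, P'3 = 0x3, P'4 = 0xB, P'5 = 0x7, P'6 = 0xC

In OFB with a reused IV, both messages share the same keystream S_i, so C_i ⊕ C'_i = P_i ⊕ P'_i and thus P'_i = P_i ⊕ C_i ⊕ C'_i.
P'1: 0x9 ⊕ 0x2 ⊕ 0xD = 0x6.
P'2: 0x1 ⊕ 0x2 ⊕ 0xF = 0xC.
P'3: 0xE ⊕ 0x5 ⊕ 0x8 = 0x3.
P'4: 0x8 ⊕ 0xB ⊕ 0x8 = 0xB.
P'5: 0x3 ⊕ 0x8 ⊕ 0xC = 0x7.
P'6: 0xE ⊕ 0xD ⊕ 0xF = 0xC.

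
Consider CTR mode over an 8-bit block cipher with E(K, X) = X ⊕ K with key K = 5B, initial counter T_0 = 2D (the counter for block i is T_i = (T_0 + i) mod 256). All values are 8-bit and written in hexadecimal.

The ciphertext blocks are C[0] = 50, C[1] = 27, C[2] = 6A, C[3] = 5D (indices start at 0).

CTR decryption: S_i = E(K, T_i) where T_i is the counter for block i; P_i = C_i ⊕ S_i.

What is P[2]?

P[2] = 1E

P[2]: T = 2F, S = E(K, T) = 74; 6A ⊕ 74 = 1E.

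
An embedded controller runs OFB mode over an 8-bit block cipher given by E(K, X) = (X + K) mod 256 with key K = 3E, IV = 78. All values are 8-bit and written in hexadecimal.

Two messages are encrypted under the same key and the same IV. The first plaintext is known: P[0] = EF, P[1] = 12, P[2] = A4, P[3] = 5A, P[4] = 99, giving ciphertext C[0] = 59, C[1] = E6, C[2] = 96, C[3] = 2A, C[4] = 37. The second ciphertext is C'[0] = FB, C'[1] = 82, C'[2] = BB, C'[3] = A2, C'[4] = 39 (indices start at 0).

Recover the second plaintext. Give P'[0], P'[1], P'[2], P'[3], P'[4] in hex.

In OFB with a reused IV, both messages share the same keystream S_i, so C_i ⊕ C'_i = P_i ⊕ P'_i and thus P'_i = P_i ⊕ C_i ⊕ C'_i.
P'[0]: EF ⊕ 59 ⊕ FB = 4D.
P'[1]: 12 ⊕ E6 ⊕ 82 = 76.
P'[2]: A4 ⊕ 96 ⊕ BB = 89.
P'[3]: 5A ⊕ 2A ⊕ A2 = D2.
P'[4]: 99 ⊕ 37 ⊕ 39 = 97.

P'[0] = 4D, P'[1] = 76, P'[2] = 89, P'[3] = D2, P'[4] = 97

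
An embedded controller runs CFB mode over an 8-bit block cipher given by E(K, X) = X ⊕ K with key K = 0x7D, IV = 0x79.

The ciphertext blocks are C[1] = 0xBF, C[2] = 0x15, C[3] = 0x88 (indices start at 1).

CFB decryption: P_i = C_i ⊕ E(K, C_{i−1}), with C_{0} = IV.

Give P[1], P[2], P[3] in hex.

P[1]: E(K, 0x79) = 0x04; 0xBF ⊕ 0x04 = 0xBB.
P[2]: E(K, 0xBF) = 0xC2; 0x15 ⊕ 0xC2 = 0xD7.
P[3]: E(K, 0x15) = 0x68; 0x88 ⊕ 0x68 = 0xE0.

P[1] = 0xBB, P[2] = 0xD7, P[3] = 0xE0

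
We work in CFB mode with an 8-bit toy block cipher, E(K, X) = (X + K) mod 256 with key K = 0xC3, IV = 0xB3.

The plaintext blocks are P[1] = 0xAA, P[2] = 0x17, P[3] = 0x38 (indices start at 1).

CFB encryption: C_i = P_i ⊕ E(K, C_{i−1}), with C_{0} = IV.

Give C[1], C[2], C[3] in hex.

C[1] = 0xDC, C[2] = 0x88, C[3] = 0x73

C[1]: E(K, 0xB3) = 0x76; 0xAA ⊕ 0x76 = 0xDC.
C[2]: E(K, 0xDC) = 0x9F; 0x17 ⊕ 0x9F = 0x88.
C[3]: E(K, 0x88) = 0x4B; 0x38 ⊕ 0x4B = 0x73.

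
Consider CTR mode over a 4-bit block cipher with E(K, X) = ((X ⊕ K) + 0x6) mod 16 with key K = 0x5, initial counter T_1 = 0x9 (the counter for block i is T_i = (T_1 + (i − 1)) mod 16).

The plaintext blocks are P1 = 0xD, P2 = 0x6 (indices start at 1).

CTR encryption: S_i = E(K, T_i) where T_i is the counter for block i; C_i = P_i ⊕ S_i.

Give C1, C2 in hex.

C1 = 0xF, C2 = 0x3

C1: T = 0x9, S = E(K, T) = 0x2; 0xD ⊕ 0x2 = 0xF.
C2: T = 0xA, S = E(K, T) = 0x5; 0x6 ⊕ 0x5 = 0x3.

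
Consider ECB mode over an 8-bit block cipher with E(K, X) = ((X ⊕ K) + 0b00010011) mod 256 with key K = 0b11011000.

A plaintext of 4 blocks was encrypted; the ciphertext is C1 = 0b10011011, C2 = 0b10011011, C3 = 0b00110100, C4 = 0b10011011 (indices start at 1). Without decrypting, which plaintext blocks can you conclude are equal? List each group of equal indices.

P1 = P2 = P4

ECB encrypts each block independently with the same key, so equal ciphertext blocks imply equal plaintext blocks.
C1 = C2 = C4 = 0b10011011, so P1 = P2 = P4.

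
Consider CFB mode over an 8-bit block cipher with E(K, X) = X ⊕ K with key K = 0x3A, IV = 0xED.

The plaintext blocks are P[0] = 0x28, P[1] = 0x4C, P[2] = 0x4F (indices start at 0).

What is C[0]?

CFB encryption: C_i = P_i ⊕ E(K, C_{i−1}), with C_{−1} = IV.
C[0]: E(K, 0xED) = 0xD7; 0x28 ⊕ 0xD7 = 0xFF.

C[0] = 0xFF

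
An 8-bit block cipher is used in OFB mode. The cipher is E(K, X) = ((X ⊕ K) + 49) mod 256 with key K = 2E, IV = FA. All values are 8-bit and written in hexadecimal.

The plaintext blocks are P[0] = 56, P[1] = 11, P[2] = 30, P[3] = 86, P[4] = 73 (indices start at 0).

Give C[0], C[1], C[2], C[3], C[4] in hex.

OFB encryption: S_i = E(K, S_{i−1}) with S_{−1} = IV; C_i = P_i ⊕ S_i.
C[0]: S = E(K, FA) = 1D; 56 ⊕ 1D = 4B.
C[1]: S = E(K, 1D) = 7C; 11 ⊕ 7C = 6D.
C[2]: S = E(K, 7C) = 9B; 30 ⊕ 9B = AB.
C[3]: S = E(K, 9B) = FE; 86 ⊕ FE = 78.
C[4]: S = E(K, FE) = 19; 73 ⊕ 19 = 6A.

C[0] = 4B, C[1] = 6D, C[2] = AB, C[3] = 78, C[4] = 6A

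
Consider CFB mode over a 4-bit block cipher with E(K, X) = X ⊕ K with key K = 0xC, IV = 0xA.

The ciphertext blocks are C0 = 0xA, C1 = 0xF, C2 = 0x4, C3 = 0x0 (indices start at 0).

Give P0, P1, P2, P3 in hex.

CFB decryption: P_i = C_i ⊕ E(K, C_{i−1}), with C_{−1} = IV.
P0: E(K, 0xA) = 0x6; 0xA ⊕ 0x6 = 0xC.
P1: E(K, 0xA) = 0x6; 0xF ⊕ 0x6 = 0x9.
P2: E(K, 0xF) = 0x3; 0x4 ⊕ 0x3 = 0x7.
P3: E(K, 0x4) = 0x8; 0x0 ⊕ 0x8 = 0x8.

P0 = 0xC, P1 = 0x9, P2 = 0x7, P3 = 0x8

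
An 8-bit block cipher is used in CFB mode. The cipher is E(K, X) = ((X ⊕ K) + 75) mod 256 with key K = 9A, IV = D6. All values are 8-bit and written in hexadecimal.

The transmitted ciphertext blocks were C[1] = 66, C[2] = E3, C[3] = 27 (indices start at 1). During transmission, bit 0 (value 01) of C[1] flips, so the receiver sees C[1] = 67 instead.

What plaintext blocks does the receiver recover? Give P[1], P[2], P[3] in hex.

P[1] = A6, P[2] = 91, P[3] = C9

CFB decryption: P_i = C_i ⊕ E(K, C_{i−1}), with C_{0} = IV.
Only C[1] changed, to 67. In CFB, a change in C_i flips the same bit in P_i and garbles P_{i+1}. Decrypting the received ciphertext:
P[1]: E(K, D6) = C1; 67 ⊕ C1 = A6.
P[2]: E(K, 67) = 72; E3 ⊕ 72 = 91.
P[3]: E(K, E3) = EE; 27 ⊕ EE = C9.
Blocks that differ from the original plaintext: P[1], P[2].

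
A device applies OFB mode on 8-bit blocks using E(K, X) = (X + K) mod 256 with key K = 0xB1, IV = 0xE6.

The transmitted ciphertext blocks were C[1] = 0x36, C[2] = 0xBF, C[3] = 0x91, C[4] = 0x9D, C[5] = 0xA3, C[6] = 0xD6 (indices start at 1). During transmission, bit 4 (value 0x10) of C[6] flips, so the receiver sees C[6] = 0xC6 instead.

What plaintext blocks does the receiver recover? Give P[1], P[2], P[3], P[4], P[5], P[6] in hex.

P[1] = 0xA1, P[2] = 0xF7, P[3] = 0x68, P[4] = 0x37, P[5] = 0xF8, P[6] = 0xCA

OFB decryption: S_i = E(K, S_{i−1}) with S_{0} = IV; P_i = C_i ⊕ S_i.
Only C[6] changed, to 0xC6. In OFB, a change in C_i flips the same bit in P_i only; the keystream is unaffected. Decrypting the received ciphertext:
P[1]: S = E(K, 0xE6) = 0x97; 0x36 ⊕ 0x97 = 0xA1.
P[2]: S = E(K, 0x97) = 0x48; 0xBF ⊕ 0x48 = 0xF7.
P[3]: S = E(K, 0x48) = 0xF9; 0x91 ⊕ 0xF9 = 0x68.
P[4]: S = E(K, 0xF9) = 0xAA; 0x9D ⊕ 0xAA = 0x37.
P[5]: S = E(K, 0xAA) = 0x5B; 0xA3 ⊕ 0x5B = 0xF8.
P[6]: S = E(K, 0x5B) = 0x0C; 0xC6 ⊕ 0x0C = 0xCA.
Blocks that differ from the original plaintext: P[6].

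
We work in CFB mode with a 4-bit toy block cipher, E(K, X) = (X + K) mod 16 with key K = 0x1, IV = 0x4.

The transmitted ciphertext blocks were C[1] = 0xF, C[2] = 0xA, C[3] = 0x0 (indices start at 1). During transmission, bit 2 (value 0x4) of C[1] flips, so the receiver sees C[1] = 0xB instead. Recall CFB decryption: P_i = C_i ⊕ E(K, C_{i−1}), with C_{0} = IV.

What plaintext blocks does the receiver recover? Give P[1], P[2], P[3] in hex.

P[1] = 0xE, P[2] = 0x6, P[3] = 0xB

Only C[1] changed, to 0xB. In CFB, a change in C_i flips the same bit in P_i and garbles P_{i+1}. Decrypting the received ciphertext:
P[1]: E(K, 0x4) = 0x5; 0xB ⊕ 0x5 = 0xE.
P[2]: E(K, 0xB) = 0xC; 0xA ⊕ 0xC = 0x6.
P[3]: E(K, 0xA) = 0xB; 0x0 ⊕ 0xB = 0xB.
Blocks that differ from the original plaintext: P[1], P[2].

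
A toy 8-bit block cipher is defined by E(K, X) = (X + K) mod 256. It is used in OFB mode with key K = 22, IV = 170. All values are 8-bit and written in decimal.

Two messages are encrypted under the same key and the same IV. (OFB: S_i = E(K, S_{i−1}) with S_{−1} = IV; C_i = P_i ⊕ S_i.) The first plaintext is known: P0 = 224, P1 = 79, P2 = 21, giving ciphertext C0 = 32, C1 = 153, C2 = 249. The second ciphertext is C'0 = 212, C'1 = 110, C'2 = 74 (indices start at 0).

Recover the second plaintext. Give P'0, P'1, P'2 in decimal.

P'0 = 20, P'1 = 184, P'2 = 166

In OFB with a reused IV, both messages share the same keystream S_i, so C_i ⊕ C'_i = P_i ⊕ P'_i and thus P'_i = P_i ⊕ C_i ⊕ C'_i.
P'0: 224 ⊕ 32 ⊕ 212 = 20.
P'1: 79 ⊕ 153 ⊕ 110 = 184.
P'2: 21 ⊕ 249 ⊕ 74 = 166.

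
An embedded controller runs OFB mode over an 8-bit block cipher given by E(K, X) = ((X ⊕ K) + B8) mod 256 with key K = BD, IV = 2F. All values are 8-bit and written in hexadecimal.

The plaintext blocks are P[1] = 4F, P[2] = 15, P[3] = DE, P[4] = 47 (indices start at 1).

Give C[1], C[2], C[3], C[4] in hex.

C[1] = 05, C[2] = BA, C[3] = 14, C[4] = 68

OFB encryption: S_i = E(K, S_{i−1}) with S_{0} = IV; C_i = P_i ⊕ S_i.
C[1]: S = E(K, 2F) = 4A; 4F ⊕ 4A = 05.
C[2]: S = E(K, 4A) = AF; 15 ⊕ AF = BA.
C[3]: S = E(K, AF) = CA; DE ⊕ CA = 14.
C[4]: S = E(K, CA) = 2F; 47 ⊕ 2F = 68.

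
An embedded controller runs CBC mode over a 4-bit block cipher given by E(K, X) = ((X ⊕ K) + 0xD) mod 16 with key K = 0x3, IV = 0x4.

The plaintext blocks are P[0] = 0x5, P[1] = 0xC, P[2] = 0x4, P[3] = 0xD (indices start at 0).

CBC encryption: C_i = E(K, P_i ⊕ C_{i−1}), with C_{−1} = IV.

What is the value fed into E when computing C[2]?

0x9

C[0]: P[0] ⊕ 0x4 = 0x1; E(K, 0x1) = 0xF.
C[1]: P[1] ⊕ 0xF = 0x3; E(K, 0x3) = 0xD.
C[2]: P[2] ⊕ 0xD = 0x9; E(K, 0x9) = 0x7.
So the input to E for block [2] is 0x9.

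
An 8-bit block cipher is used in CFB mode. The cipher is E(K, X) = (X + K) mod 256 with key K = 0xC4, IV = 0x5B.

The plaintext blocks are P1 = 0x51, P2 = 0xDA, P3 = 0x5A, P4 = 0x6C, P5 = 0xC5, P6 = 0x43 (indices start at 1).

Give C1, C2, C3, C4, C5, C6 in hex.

CFB encryption: C_i = P_i ⊕ E(K, C_{i−1}), with C_{0} = IV.
C1: E(K, 0x5B) = 0x1F; 0x51 ⊕ 0x1F = 0x4E.
C2: E(K, 0x4E) = 0x12; 0xDA ⊕ 0x12 = 0xC8.
C3: E(K, 0xC8) = 0x8C; 0x5A ⊕ 0x8C = 0xD6.
C4: E(K, 0xD6) = 0x9A; 0x6C ⊕ 0x9A = 0xF6.
C5: E(K, 0xF6) = 0xBA; 0xC5 ⊕ 0xBA = 0x7F.
C6: E(K, 0x7F) = 0x43; 0x43 ⊕ 0x43 = 0x00.

C1 = 0x4E, C2 = 0xC8, C3 = 0xD6, C4 = 0xF6, C5 = 0x7F, C6 = 0x00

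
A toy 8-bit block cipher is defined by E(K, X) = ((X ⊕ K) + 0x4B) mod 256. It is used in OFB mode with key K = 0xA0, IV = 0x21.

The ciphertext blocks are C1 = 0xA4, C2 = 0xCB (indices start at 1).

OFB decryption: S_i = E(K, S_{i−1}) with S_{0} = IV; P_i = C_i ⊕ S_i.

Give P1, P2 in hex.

P1: S = E(K, 0x21) = 0xCC; 0xA4 ⊕ 0xCC = 0x68.
P2: S = E(K, 0xCC) = 0xB7; 0xCB ⊕ 0xB7 = 0x7C.

P1 = 0x68, P2 = 0x7C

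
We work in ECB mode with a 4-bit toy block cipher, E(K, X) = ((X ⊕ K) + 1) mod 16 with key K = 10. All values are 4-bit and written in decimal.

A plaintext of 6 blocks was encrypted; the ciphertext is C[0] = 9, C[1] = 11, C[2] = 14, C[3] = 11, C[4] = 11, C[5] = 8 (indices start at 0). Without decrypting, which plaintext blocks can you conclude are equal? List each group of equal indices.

ECB encrypts each block independently with the same key, so equal ciphertext blocks imply equal plaintext blocks.
C[1] = C[3] = C[4] = 11, so P[1] = P[3] = P[4].

P[1] = P[3] = P[4]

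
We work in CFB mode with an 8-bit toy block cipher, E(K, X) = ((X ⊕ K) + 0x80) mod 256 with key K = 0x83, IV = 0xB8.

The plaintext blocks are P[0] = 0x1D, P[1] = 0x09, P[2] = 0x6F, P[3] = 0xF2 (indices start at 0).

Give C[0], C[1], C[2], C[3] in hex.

CFB encryption: C_i = P_i ⊕ E(K, C_{i−1}), with C_{−1} = IV.
C[0]: E(K, 0xB8) = 0xBB; 0x1D ⊕ 0xBB = 0xA6.
C[1]: E(K, 0xA6) = 0xA5; 0x09 ⊕ 0xA5 = 0xAC.
C[2]: E(K, 0xAC) = 0xAF; 0x6F ⊕ 0xAF = 0xC0.
C[3]: E(K, 0xC0) = 0xC3; 0xF2 ⊕ 0xC3 = 0x31.

C[0] = 0xA6, C[1] = 0xAC, C[2] = 0xC0, C[3] = 0x31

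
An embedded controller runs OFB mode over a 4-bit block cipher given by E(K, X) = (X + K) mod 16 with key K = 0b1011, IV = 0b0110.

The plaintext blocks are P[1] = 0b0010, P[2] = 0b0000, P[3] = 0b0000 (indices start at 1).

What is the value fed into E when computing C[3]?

0b1100

OFB encryption: S_i = E(K, S_{i−1}) with S_{0} = IV; C_i = P_i ⊕ S_i.
C[1]: S = E(K, 0b0110) = 0b0001; 0b0010 ⊕ 0b0001 = 0b0011.
C[2]: S = E(K, 0b0001) = 0b1100; 0b0000 ⊕ 0b1100 = 0b1100.
C[3]: S = E(K, 0b1100) = 0b0111; 0b0000 ⊕ 0b0111 = 0b0111.
So the input to E for block [3] is 0b1100.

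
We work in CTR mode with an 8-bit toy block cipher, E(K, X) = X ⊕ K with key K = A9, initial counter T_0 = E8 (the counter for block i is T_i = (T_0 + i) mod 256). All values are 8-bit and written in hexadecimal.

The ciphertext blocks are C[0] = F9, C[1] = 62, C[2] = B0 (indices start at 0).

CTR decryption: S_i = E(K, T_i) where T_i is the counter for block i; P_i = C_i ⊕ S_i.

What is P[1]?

P[1] = 22

P[1]: T = E9, S = E(K, T) = 40; 62 ⊕ 40 = 22.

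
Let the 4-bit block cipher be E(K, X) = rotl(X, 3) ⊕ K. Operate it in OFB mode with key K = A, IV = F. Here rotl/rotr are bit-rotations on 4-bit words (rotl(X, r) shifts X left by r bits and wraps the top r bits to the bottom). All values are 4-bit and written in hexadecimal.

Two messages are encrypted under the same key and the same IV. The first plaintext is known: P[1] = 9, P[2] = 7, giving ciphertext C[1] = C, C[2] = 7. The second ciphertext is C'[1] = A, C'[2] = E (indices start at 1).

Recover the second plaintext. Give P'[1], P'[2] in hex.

P'[1] = F, P'[2] = E

In OFB with a reused IV, both messages share the same keystream S_i, so C_i ⊕ C'_i = P_i ⊕ P'_i and thus P'_i = P_i ⊕ C_i ⊕ C'_i.
P'[1]: 9 ⊕ C ⊕ A = F.
P'[2]: 7 ⊕ 7 ⊕ E = E.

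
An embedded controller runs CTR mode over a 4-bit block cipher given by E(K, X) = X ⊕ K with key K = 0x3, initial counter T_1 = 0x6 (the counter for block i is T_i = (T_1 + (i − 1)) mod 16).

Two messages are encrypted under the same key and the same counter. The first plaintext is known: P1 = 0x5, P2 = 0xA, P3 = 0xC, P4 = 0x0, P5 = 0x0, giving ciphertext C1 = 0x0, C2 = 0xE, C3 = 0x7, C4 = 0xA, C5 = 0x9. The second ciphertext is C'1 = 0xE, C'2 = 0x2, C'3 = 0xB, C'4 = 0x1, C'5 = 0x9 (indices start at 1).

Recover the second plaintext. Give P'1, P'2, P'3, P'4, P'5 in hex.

P'1 = 0xB, P'2 = 0x6, P'3 = 0x0, P'4 = 0xB, P'5 = 0x0

In CTR with a reused counter, both messages share the same keystream S_i, so C_i ⊕ C'_i = P_i ⊕ P'_i and thus P'_i = P_i ⊕ C_i ⊕ C'_i.
P'1: 0x5 ⊕ 0x0 ⊕ 0xE = 0xB.
P'2: 0xA ⊕ 0xE ⊕ 0x2 = 0x6.
P'3: 0xC ⊕ 0x7 ⊕ 0xB = 0x0.
P'4: 0x0 ⊕ 0xA ⊕ 0x1 = 0xB.
P'5: 0x0 ⊕ 0x9 ⊕ 0x9 = 0x0.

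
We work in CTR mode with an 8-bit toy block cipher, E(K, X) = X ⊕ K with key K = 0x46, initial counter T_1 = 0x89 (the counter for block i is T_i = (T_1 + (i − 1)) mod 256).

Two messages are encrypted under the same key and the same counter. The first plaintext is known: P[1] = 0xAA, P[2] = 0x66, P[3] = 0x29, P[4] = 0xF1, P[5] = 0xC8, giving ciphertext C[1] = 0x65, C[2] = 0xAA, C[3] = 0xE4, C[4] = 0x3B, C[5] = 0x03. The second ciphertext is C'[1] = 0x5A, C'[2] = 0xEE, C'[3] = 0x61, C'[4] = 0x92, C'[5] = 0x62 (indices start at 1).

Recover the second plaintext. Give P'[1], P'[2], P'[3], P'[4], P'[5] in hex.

P'[1] = 0x95, P'[2] = 0x22, P'[3] = 0xAC, P'[4] = 0x58, P'[5] = 0xA9

In CTR with a reused counter, both messages share the same keystream S_i, so C_i ⊕ C'_i = P_i ⊕ P'_i and thus P'_i = P_i ⊕ C_i ⊕ C'_i.
P'[1]: 0xAA ⊕ 0x65 ⊕ 0x5A = 0x95.
P'[2]: 0x66 ⊕ 0xAA ⊕ 0xEE = 0x22.
P'[3]: 0x29 ⊕ 0xE4 ⊕ 0x61 = 0xAC.
P'[4]: 0xF1 ⊕ 0x3B ⊕ 0x92 = 0x58.
P'[5]: 0xC8 ⊕ 0x03 ⊕ 0x62 = 0xA9.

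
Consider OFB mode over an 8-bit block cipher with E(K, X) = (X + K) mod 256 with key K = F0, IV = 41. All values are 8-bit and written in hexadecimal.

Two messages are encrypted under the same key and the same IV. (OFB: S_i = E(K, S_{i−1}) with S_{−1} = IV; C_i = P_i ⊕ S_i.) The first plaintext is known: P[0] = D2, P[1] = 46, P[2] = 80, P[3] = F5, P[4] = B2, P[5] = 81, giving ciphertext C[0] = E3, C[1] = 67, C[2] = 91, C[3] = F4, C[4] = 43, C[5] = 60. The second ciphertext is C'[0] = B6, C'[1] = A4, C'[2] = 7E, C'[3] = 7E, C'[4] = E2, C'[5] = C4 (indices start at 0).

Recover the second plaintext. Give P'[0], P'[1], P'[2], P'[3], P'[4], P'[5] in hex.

P'[0] = 87, P'[1] = 85, P'[2] = 6F, P'[3] = 7F, P'[4] = 13, P'[5] = 25

In OFB with a reused IV, both messages share the same keystream S_i, so C_i ⊕ C'_i = P_i ⊕ P'_i and thus P'_i = P_i ⊕ C_i ⊕ C'_i.
P'[0]: D2 ⊕ E3 ⊕ B6 = 87.
P'[1]: 46 ⊕ 67 ⊕ A4 = 85.
P'[2]: 80 ⊕ 91 ⊕ 7E = 6F.
P'[3]: F5 ⊕ F4 ⊕ 7E = 7F.
P'[4]: B2 ⊕ 43 ⊕ E2 = 13.
P'[5]: 81 ⊕ 60 ⊕ C4 = 25.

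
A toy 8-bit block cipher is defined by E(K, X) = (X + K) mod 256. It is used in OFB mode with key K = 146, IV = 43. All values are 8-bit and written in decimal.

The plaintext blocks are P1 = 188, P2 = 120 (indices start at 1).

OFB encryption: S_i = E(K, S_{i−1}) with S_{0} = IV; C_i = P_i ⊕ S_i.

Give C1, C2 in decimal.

C1: S = E(K, 43) = 189; 188 ⊕ 189 = 1.
C2: S = E(K, 189) = 79; 120 ⊕ 79 = 55.

C1 = 1, C2 = 55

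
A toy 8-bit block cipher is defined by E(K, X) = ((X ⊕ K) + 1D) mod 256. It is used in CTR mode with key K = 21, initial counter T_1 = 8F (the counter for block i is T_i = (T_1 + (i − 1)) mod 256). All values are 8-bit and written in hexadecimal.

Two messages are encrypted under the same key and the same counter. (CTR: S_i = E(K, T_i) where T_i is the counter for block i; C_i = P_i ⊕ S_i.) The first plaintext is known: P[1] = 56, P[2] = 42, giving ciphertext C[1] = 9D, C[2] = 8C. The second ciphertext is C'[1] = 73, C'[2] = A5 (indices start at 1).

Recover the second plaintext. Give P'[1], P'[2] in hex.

P'[1] = B8, P'[2] = 6B

In CTR with a reused counter, both messages share the same keystream S_i, so C_i ⊕ C'_i = P_i ⊕ P'_i and thus P'_i = P_i ⊕ C_i ⊕ C'_i.
P'[1]: 56 ⊕ 9D ⊕ 73 = B8.
P'[2]: 42 ⊕ 8C ⊕ A5 = 6B.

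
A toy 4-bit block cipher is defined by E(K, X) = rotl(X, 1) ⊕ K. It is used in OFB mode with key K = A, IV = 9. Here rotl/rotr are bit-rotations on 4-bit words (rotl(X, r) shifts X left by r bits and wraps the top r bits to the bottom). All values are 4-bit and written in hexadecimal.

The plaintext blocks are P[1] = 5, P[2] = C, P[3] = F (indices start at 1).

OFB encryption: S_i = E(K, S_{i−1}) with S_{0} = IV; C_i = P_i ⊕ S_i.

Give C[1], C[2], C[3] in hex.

C[1] = C, C[2] = 5, C[3] = 6

C[1]: S = E(K, 9) = 9; 5 ⊕ 9 = C.
C[2]: S = E(K, 9) = 9; C ⊕ 9 = 5.
C[3]: S = E(K, 9) = 9; F ⊕ 9 = 6.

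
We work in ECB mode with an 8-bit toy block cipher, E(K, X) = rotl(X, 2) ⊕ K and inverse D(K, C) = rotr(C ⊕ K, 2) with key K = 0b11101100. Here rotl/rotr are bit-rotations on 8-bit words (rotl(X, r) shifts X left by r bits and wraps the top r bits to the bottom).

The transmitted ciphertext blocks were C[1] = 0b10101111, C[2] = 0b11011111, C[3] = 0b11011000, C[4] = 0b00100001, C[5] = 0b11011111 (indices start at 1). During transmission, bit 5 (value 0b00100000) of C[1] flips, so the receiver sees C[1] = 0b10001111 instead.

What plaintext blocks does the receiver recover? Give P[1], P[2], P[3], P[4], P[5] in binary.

ECB decryption: P_i = D(K, C_i).
Only C[1] changed, to 0b10001111. In ECB, a change in C_i affects only P_i. Decrypting the received ciphertext:
P[1]: D(K, 0b10001111) = 0b11011000.
P[2]: D(K, 0b11011111) = 0b11001100.
P[3]: D(K, 0b11011000) = 0b00001101.
P[4]: D(K, 0b00100001) = 0b01110011.
P[5]: D(K, 0b11011111) = 0b11001100.
Blocks that differ from the original plaintext: P[1].

P[1] = 0b11011000, P[2] = 0b11001100, P[3] = 0b00001101, P[4] = 0b01110011, P[5] = 0b11001100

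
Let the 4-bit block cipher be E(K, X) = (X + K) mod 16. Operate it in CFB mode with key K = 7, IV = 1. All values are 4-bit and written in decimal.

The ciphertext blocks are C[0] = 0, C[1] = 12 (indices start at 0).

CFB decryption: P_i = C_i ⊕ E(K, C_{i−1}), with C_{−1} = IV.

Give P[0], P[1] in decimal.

P[0]: E(K, 1) = 8; 0 ⊕ 8 = 8.
P[1]: E(K, 0) = 7; 12 ⊕ 7 = 11.

P[0] = 8, P[1] = 11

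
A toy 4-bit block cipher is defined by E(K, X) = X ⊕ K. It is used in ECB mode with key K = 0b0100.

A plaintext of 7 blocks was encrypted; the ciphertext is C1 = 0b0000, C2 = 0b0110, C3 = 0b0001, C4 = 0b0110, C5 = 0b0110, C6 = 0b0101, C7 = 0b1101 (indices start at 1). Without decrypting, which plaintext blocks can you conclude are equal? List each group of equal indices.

ECB encrypts each block independently with the same key, so equal ciphertext blocks imply equal plaintext blocks.
C2 = C4 = C5 = 0b0110, so P2 = P4 = P5.

P2 = P4 = P5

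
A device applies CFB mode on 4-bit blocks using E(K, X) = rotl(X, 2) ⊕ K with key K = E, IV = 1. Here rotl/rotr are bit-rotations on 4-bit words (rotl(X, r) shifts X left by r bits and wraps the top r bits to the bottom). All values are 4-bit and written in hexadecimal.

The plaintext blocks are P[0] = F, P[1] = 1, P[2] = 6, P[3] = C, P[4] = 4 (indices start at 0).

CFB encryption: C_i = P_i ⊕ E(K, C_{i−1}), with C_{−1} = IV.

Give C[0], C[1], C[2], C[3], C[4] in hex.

C[0] = 5, C[1] = A, C[2] = 2, C[3] = A, C[4] = 0

C[0]: E(K, 1) = A; F ⊕ A = 5.
C[1]: E(K, 5) = B; 1 ⊕ B = A.
C[2]: E(K, A) = 4; 6 ⊕ 4 = 2.
C[3]: E(K, 2) = 6; C ⊕ 6 = A.
C[4]: E(K, A) = 4; 4 ⊕ 4 = 0.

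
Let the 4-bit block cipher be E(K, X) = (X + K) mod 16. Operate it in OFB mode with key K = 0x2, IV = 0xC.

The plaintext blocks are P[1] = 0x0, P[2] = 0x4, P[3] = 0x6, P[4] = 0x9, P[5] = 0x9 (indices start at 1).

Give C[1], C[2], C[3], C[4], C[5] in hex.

C[1] = 0xE, C[2] = 0x4, C[3] = 0x4, C[4] = 0xD, C[5] = 0xF

OFB encryption: S_i = E(K, S_{i−1}) with S_{0} = IV; C_i = P_i ⊕ S_i.
C[1]: S = E(K, 0xC) = 0xE; 0x0 ⊕ 0xE = 0xE.
C[2]: S = E(K, 0xE) = 0x0; 0x4 ⊕ 0x0 = 0x4.
C[3]: S = E(K, 0x0) = 0x2; 0x6 ⊕ 0x2 = 0x4.
C[4]: S = E(K, 0x2) = 0x4; 0x9 ⊕ 0x4 = 0xD.
C[5]: S = E(K, 0x4) = 0x6; 0x9 ⊕ 0x6 = 0xF.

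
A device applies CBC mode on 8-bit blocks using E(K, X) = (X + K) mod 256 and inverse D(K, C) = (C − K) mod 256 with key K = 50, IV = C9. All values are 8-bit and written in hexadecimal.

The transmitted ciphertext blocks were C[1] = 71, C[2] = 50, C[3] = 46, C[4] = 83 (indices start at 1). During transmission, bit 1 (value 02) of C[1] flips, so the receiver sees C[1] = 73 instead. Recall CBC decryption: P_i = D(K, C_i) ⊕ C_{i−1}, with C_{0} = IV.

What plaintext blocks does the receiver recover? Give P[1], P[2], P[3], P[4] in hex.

Only C[1] changed, to 73. In CBC, a change in C_i garbles P_i and flips the same bit in P_{i+1}. Decrypting the received ciphertext:
P[1]: D(K, 73) = 23; 23 ⊕ C9 = EA.
P[2]: D(K, 50) = 00; 00 ⊕ 73 = 73.
P[3]: D(K, 46) = F6; F6 ⊕ 50 = A6.
P[4]: D(K, 83) = 33; 33 ⊕ 46 = 75.
Blocks that differ from the original plaintext: P[1], P[2].

P[1] = EA, P[2] = 73, P[3] = A6, P[4] = 75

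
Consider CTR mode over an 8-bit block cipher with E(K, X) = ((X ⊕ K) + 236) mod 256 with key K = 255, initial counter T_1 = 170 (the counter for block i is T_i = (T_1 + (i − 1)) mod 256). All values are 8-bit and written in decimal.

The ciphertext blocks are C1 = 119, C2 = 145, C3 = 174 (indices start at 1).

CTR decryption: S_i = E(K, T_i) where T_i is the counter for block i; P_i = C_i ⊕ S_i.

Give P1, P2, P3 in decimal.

P1: T = 170, S = E(K, T) = 65; 119 ⊕ 65 = 54.
P2: T = 171, S = E(K, T) = 64; 145 ⊕ 64 = 209.
P3: T = 172, S = E(K, T) = 63; 174 ⊕ 63 = 145.

P1 = 54, P2 = 209, P3 = 145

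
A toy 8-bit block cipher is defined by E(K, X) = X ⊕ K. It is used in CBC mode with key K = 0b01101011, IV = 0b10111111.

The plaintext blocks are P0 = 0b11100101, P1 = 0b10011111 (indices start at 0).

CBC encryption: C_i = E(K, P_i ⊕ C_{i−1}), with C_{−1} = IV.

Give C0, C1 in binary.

C0 = 0b00110001, C1 = 0b11000101

C0: P0 ⊕ 0b10111111 = 0b01011010; E(K, 0b01011010) = 0b00110001.
C1: P1 ⊕ 0b00110001 = 0b10101110; E(K, 0b10101110) = 0b11000101.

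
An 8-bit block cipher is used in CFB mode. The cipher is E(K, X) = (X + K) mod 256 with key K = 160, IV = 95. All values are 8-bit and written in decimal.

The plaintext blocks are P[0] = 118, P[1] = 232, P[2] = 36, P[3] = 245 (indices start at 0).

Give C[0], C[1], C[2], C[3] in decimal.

CFB encryption: C_i = P_i ⊕ E(K, C_{i−1}), with C_{−1} = IV.
C[0]: E(K, 95) = 255; 118 ⊕ 255 = 137.
C[1]: E(K, 137) = 41; 232 ⊕ 41 = 193.
C[2]: E(K, 193) = 97; 36 ⊕ 97 = 69.
C[3]: E(K, 69) = 229; 245 ⊕ 229 = 16.

C[0] = 137, C[1] = 193, C[2] = 69, C[3] = 16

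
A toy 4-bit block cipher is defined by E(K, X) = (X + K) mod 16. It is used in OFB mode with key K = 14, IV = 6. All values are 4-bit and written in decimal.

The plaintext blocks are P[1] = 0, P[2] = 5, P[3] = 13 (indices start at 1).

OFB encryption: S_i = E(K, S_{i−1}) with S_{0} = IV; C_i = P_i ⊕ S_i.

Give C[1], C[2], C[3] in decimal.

C[1]: S = E(K, 6) = 4; 0 ⊕ 4 = 4.
C[2]: S = E(K, 4) = 2; 5 ⊕ 2 = 7.
C[3]: S = E(K, 2) = 0; 13 ⊕ 0 = 13.

C[1] = 4, C[2] = 7, C[3] = 13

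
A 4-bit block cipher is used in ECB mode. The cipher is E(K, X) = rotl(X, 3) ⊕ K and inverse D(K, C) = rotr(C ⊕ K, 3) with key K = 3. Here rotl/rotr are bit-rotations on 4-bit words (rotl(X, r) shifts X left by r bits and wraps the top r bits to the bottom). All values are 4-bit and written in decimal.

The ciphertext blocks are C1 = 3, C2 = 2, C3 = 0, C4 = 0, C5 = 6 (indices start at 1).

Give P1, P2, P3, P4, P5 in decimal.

P1 = 0, P2 = 2, P3 = 6, P4 = 6, P5 = 10

ECB decryption: P_i = D(K, C_i).
P1: D(K, 3) = 0.
P2: D(K, 2) = 2.
P3: D(K, 0) = 6.
P4: D(K, 0) = 6.
P5: D(K, 6) = 10.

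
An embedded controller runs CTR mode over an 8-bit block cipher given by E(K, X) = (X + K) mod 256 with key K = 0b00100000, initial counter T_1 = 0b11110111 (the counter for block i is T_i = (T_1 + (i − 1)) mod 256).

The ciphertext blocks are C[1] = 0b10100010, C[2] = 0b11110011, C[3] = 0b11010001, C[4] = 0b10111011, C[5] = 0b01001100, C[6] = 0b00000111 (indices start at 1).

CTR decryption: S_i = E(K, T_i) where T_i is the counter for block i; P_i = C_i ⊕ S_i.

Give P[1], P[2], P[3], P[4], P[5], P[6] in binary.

P[1] = 0b10110101, P[2] = 0b11101011, P[3] = 0b11001000, P[4] = 0b10100001, P[5] = 0b01010111, P[6] = 0b00011011

P[1]: T = 0b11110111, S = E(K, T) = 0b00010111; 0b10100010 ⊕ 0b00010111 = 0b10110101.
P[2]: T = 0b11111000, S = E(K, T) = 0b00011000; 0b11110011 ⊕ 0b00011000 = 0b11101011.
P[3]: T = 0b11111001, S = E(K, T) = 0b00011001; 0b11010001 ⊕ 0b00011001 = 0b11001000.
P[4]: T = 0b11111010, S = E(K, T) = 0b00011010; 0b10111011 ⊕ 0b00011010 = 0b10100001.
P[5]: T = 0b11111011, S = E(K, T) = 0b00011011; 0b01001100 ⊕ 0b00011011 = 0b01010111.
P[6]: T = 0b11111100, S = E(K, T) = 0b00011100; 0b00000111 ⊕ 0b00011100 = 0b00011011.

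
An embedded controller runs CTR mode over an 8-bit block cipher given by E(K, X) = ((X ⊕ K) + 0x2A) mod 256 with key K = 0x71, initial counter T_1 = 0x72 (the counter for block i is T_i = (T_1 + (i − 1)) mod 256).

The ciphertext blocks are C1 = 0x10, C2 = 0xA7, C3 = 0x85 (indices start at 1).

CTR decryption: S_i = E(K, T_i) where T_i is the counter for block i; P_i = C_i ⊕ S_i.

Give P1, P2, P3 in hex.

P1: T = 0x72, S = E(K, T) = 0x2D; 0x10 ⊕ 0x2D = 0x3D.
P2: T = 0x73, S = E(K, T) = 0x2C; 0xA7 ⊕ 0x2C = 0x8B.
P3: T = 0x74, S = E(K, T) = 0x2F; 0x85 ⊕ 0x2F = 0xAA.

P1 = 0x3D, P2 = 0x8B, P3 = 0xAA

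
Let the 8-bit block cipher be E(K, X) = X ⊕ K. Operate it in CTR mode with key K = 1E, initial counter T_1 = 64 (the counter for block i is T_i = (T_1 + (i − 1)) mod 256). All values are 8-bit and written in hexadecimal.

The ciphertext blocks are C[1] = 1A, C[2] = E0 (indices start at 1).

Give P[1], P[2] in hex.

CTR decryption: S_i = E(K, T_i) where T_i is the counter for block i; P_i = C_i ⊕ S_i.
P[1]: T = 64, S = E(K, T) = 7A; 1A ⊕ 7A = 60.
P[2]: T = 65, S = E(K, T) = 7B; E0 ⊕ 7B = 9B.

P[1] = 60, P[2] = 9B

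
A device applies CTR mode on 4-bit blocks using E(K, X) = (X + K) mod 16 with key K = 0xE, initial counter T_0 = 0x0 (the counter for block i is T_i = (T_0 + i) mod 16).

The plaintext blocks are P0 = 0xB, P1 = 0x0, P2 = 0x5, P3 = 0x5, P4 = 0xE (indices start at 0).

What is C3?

CTR encryption: S_i = E(K, T_i) where T_i is the counter for block i; C_i = P_i ⊕ S_i.
C0: T = 0x0, S = E(K, T) = 0xE; 0xB ⊕ 0xE = 0x5.
C1: T = 0x1, S = E(K, T) = 0xF; 0x0 ⊕ 0xF = 0xF.
C2: T = 0x2, S = E(K, T) = 0x0; 0x5 ⊕ 0x0 = 0x5.
C3: T = 0x3, S = E(K, T) = 0x1; 0x5 ⊕ 0x1 = 0x4.

C3 = 0x4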